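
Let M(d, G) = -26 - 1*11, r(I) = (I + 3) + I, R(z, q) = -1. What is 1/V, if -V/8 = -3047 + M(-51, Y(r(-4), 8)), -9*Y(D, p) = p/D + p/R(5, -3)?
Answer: 1/24672 ≈ 4.0532e-5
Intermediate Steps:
r(I) = 3 + 2*I (r(I) = (3 + I) + I = 3 + 2*I)
Y(D, p) = p/9 - p/(9*D) (Y(D, p) = -(p/D + p/(-1))/9 = -(p/D + p*(-1))/9 = -(p/D - p)/9 = -(-p + p/D)/9 = p/9 - p/(9*D))
M(d, G) = -37 (M(d, G) = -26 - 11 = -37)
V = 24672 (V = -8*(-3047 - 37) = -8*(-3084) = 24672)
1/V = 1/24672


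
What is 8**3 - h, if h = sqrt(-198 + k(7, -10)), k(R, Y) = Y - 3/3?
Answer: 512 - I*sqrt(209) ≈ 512.0 - 14.457*I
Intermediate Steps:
k(R, Y) = -1 + Y (k(R, Y) = Y - 3*1/3 = Y - 1 = -1 + Y)
h = I*sqrt(209) (h = sqrt(-198 + (-1 - 10)) = sqrt(-198 - 11) = sqrt(-209) = I*sqrt(209) ≈ 14.457*I)
8**3 - h = 8**3 - I*sqrt(209) = 512 - I*sqrt(209)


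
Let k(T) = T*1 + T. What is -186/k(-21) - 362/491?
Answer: 12687/3437 ≈ 3.6913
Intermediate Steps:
k(T) = 2*T (k(T) = T + T = 2*T)
-186/k(-21) - 362/491 = -186/(2*(-21)) - 362/491 = -186/(-42) - 362*1/491 = -186*(-1/42) - 362/491 = 31/7 - 362/491 = 12687/3437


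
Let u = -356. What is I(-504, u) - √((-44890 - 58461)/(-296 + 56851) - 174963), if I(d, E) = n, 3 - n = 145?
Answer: -142 - 2*I*√139904851518470/56555 ≈ -142.0 - 418.29*I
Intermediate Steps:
n = -142 (n = 3 - 1*145 = 3 - 145 = -142)
I(d, E) = -142
I(-504, u) - √((-44890 - 58461)/(-296 + 56851) - 174963) = -142 - √((-44890 - 58461)/(-296 + 56851) - 174963) = -142 - √(-103351/56555 - 174963) = -142 - √(-9895135816/56555) = -142 - 2*I*√139904851518470/56555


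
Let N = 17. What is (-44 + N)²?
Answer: 729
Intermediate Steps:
(-44 + N)² = (-44 + 17)² = (-27)² = 729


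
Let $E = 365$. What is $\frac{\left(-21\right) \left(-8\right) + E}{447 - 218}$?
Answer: $\frac{533}{229} \approx 2.3275$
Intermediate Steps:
$\frac{\left(-21\right) \left(-8\right) + E}{447 - 218} = \frac{\left(-21\right) \left(-8\right) + 365}{447 - 218} = \frac{168 + 365}{229} = 533 \cdot \frac{1}{229} = \frac{533}{229}$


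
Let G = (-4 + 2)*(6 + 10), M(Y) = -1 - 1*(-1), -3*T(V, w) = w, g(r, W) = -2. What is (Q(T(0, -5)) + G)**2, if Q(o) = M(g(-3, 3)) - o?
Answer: 10201/9 ≈ 1133.4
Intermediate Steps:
T(V, w) = -w/3
M(Y) = 0 (M(Y) = -1 + 1 = 0)
G = -32 (G = -2*16 = -32)
Q(o) = -o (Q(o) = 0 - o = -o)
(Q(T(0, -5)) + G)**2 = (-(-1)*(-5)/3 - 32)**2 = (-1*5/3 - 32)**2 = (-5/3 - 32)**2 = (-101/3)**2 = 10201/9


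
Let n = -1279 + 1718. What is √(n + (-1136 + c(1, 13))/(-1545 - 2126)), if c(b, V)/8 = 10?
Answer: 5*√236797855/3671 ≈ 20.959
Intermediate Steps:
c(b, V) = 80 (c(b, V) = 8*10 = 80)
n = 439
√(n + (-1136 + c(1, 13))/(-1545 - 2126)) = √(439 + (-1136 + 80)/(-1545 - 2126)) = √(439 - 1056/(-3671)) = √(439 - 1056*(-1/3671)) = √(439 + 1056/3671) = √(1612625/3671) = 5*√236797855/3671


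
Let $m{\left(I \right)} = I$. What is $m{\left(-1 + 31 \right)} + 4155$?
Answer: $4185$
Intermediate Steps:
$m{\left(-1 + 31 \right)} + 4155 = \left(-1 + 31\right) + 4155 = 30 + 4155 = 4185$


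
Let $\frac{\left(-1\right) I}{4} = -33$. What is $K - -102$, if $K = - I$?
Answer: $-30$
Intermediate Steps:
$I = 132$ ($I = \left(-4\right) \left(-33\right) = 132$)
$K = -132$ ($K = \left(-1\right) 132 = -132$)
$K - -102 = -132 - -102 = -132 + 102 = -30$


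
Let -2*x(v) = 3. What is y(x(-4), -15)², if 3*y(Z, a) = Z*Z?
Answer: 9/16 ≈ 0.56250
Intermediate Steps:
x(v) = -3/2 (x(v) = -½*3 = -3/2)
y(Z, a) = Z²/3 (y(Z, a) = (Z*Z)/3 = Z²/3)
y(x(-4), -15)² = ((-3/2)²/3)² = ((⅓)*(9/4))² = (¾)² = 9/16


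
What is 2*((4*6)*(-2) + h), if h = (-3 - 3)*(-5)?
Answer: -36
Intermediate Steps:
h = 30 (h = -6*(-5) = 30)
2*((4*6)*(-2) + h) = 2*((4*6)*(-2) + 30) = 2*(24*(-2) + 30) = 2*(-48 + 30) = 2*(-18) = -36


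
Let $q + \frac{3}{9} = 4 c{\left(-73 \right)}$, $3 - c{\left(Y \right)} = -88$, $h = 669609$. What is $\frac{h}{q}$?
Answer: $\frac{2008827}{1091} \approx 1841.3$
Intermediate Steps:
$c{\left(Y \right)} = 91$ ($c{\left(Y \right)} = 3 - -88 = 3 + 88 = 91$)
$q = \frac{1091}{3}$ ($q = - \frac{1}{3} + 4 \cdot 91 = - \frac{1}{3} + 364 = \frac{1091}{3} \approx 363.67$)
$\frac{h}{q} = \frac{669609}{\frac{1091}{3}} = 669609 \cdot \frac{3}{1091} = \frac{2008827}{1091}$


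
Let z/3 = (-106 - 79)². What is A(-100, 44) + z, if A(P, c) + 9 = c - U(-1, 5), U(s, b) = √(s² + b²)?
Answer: 102710 - √26 ≈ 1.0270e+5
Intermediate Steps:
U(s, b) = √(b² + s²)
A(P, c) = -9 + c - √26 (A(P, c) = -9 + (c - √(5² + (-1)²)) = -9 + (c - √(25 + 1)) = -9 + (c - √26) = -9 + c - √26)
z = 102675 (z = 3*(-106 - 79)² = 3*(-185)² = 3*34225 = 102675)
A(-100, 44) + z = (-9 + 44 - √26) + 102675 = (35 - √26) + 102675 = 102710 - √26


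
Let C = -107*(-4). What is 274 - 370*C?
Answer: -158086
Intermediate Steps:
C = 428
274 - 370*C = 274 - 370*428 = 274 - 158360 = -158086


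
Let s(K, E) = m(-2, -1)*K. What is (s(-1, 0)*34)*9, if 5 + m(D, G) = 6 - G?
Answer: -612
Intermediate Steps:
m(D, G) = 1 - G (m(D, G) = -5 + (6 - G) = 1 - G)
s(K, E) = 2*K (s(K, E) = (1 - 1*(-1))*K = (1 + 1)*K = 2*K)
(s(-1, 0)*34)*9 = ((2*(-1))*34)*9 = -2*34*9 = -68*9 = -612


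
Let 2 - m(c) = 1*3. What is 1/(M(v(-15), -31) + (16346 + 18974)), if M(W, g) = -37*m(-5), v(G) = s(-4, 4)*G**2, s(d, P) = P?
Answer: 1/35357 ≈ 2.8283e-5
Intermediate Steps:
m(c) = -1 (m(c) = 2 - 3 = -1)
v(G) = 4*G**2
M(W, g) = 37 (M(W, g) = -37*(-1) = 37)
1/(M(v(-15), -31) + (16346 + 18974)) = 1/(37 + (16346 + 18974)) = 1/(37 + 35320) = 1/35357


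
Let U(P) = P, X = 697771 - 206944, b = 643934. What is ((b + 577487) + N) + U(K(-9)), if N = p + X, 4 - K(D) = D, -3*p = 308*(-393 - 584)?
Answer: 5437699/3 ≈ 1.8126e+6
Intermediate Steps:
p = 300916/3 (p = -308*(-393 - 584)/3 = -308*(-977)/3 = -⅓*(-300916) = 300916/3 ≈ 1.0031e+5)
K(D) = 4 - D
X = 490827
N = 1773397/3 (N = 300916/3 + 490827 = 1773397/3 ≈ 5.9113e+5)
((b + 577487) + N) + U(K(-9)) = ((643934 + 577487) + 1773397/3) + (4 - 1*(-9)) = (1221421 + 1773397/3) + (4 + 9) = 5437660/3 + 13 = 5437699/3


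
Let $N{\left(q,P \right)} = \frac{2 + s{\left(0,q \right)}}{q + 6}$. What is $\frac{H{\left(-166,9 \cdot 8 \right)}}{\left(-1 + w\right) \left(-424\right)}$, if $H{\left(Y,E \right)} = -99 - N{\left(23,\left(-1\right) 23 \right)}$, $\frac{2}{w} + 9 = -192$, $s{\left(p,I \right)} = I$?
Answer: $- \frac{72762}{312011} \approx -0.2332$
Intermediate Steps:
$w = - \frac{2}{201}$ ($w = \frac{2}{-9 - 192} = \frac{2}{-201} = 2 \left(- \frac{1}{201}\right) = - \frac{2}{201} \approx -0.0099503$)
$N{\left(q,P \right)} = \frac{2 + q}{6 + q}$ ($N{\left(q,P \right)} = \frac{2 + q}{q + 6} = \frac{2 + q}{6 + q}$)
$H{\left(Y,E \right)} = - \frac{2896}{29}$ ($H{\left(Y,E \right)} = -99 - \frac{2 + 23}{6 + 23} = -99 - \frac{1}{29} \cdot 25 = -99 - \frac{25}{29} = - \frac{2896}{29}$)
$\frac{H{\left(-166,9 \cdot 8 \right)}}{\left(-1 + w\right) \left(-424\right)} = - \frac{2896}{29 \left(-1 - \frac{2}{201}\right) \left(-424\right)} = - \frac{2896}{29 \left(\left(- \frac{203}{201}\right) \left(-424\right)\right)} = - \frac{2896}{29 \cdot \frac{86072}{201}} = \left(- \frac{2896}{29}\right) \frac{201}{86072} = - \frac{72762}{312011}$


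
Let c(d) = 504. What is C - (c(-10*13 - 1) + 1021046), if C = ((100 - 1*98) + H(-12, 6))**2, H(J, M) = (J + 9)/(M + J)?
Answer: -4086175/4 ≈ -1.0215e+6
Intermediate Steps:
H(J, M) = (9 + J)/(J + M)
C = 25/4 (C = ((100 - 1*98) + (9 - 12)/(-12 + 6))**2 = ((100 - 98) - 3/(-6))**2 = (2 - 1/6*(-3))**2 = (2 + 1/2)**2 = (5/2)**2 = 25/4 ≈ 6.2500)
C - (c(-10*13 - 1) + 1021046) = 25/4 - (504 + 1021046) = 25/4 - 1*1021550 = 25/4 - 1021550 = -4086175/4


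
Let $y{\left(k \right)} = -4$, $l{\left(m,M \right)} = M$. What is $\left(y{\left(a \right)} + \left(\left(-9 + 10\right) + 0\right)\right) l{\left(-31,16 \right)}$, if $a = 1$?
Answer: $-48$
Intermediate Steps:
$\left(y{\left(a \right)} + \left(\left(-9 + 10\right) + 0\right)\right) l{\left(-31,16 \right)} = \left(-4 + \left(\left(-9 + 10\right) + 0\right)\right) 16 = \left(-4 + \left(1 + 0\right)\right) 16 = \left(-4 + 1\right) 16 = \left(-3\right) 16 = -48$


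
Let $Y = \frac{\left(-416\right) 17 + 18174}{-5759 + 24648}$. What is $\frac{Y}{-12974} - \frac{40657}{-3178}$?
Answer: $\frac{383215709421}{29954591758} \approx 12.793$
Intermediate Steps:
$Y = \frac{854}{1453}$ ($Y = \frac{-7072 + 18174}{18889} = 11102 \cdot \frac{1}{18889} = \frac{854}{1453} \approx 0.58775$)
$\frac{Y}{-12974} - \frac{40657}{-3178} = \frac{854}{1453 \left(-12974\right)} - \frac{40657}{-3178} = \frac{854}{1453} \left(- \frac{1}{12974}\right) - - \frac{40657}{3178} = - \frac{427}{9425611} + \frac{40657}{3178} = \frac{383215709421}{29954591758}$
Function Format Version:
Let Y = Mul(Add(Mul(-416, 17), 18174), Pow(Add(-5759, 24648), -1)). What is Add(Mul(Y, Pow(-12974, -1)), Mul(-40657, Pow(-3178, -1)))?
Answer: Rational(383215709421, 29954591758) ≈ 12.793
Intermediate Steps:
Y = Rational(854, 1453) (Y = Mul(Add(-7072, 18174), Pow(18889, -1)) = Mul(11102, Rational(1, 18889)) = Rational(854, 1453) ≈ 0.58775)
Add(Mul(Y, Pow(-12974, -1)), Mul(-40657, Pow(-3178, -1))) = Add(Mul(Rational(854, 1453), Pow(-12974, -1)), Mul(-40657, Pow(-3178, -1))) = Add(Mul(Rational(854, 1453), Rational(-1, 12974)), Mul(-40657, Rational(-1, 3178))) = Add(Rational(-427, 9425611), Rational(40657, 3178)) = Rational(383215709421, 29954591758)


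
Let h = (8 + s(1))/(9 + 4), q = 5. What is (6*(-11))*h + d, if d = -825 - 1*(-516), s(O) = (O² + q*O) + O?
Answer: -5007/13 ≈ -385.15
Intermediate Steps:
s(O) = O² + 6*O (s(O) = (O² + 5*O) + O = O² + 6*O)
d = -309 (d = -825 + 516 = -309)
h = 15/13 (h = (8 + 1*(6 + 1))/(9 + 4) = (8 + 1*7)/13 = (8 + 7)*(1/13) = 15*(1/13) = 15/13 ≈ 1.1538)
(6*(-11))*h + d = (6*(-11))*(15/13) - 309 = -66*15/13 - 309 = -990/13 - 309 = -5007/13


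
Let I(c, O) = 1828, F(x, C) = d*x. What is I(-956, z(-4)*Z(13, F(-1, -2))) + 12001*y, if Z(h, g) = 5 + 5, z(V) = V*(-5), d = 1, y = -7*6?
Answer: -502214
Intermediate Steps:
y = -42
z(V) = -5*V
F(x, C) = x (F(x, C) = 1*x = x)
Z(h, g) = 10
I(-956, z(-4)*Z(13, F(-1, -2))) + 12001*y = 1828 + 12001*(-42) = 1828 - 504042 = -502214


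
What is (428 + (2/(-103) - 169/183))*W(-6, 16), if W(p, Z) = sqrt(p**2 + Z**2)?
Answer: 16099198*sqrt(73)/18849 ≈ 7297.6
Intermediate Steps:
W(p, Z) = sqrt(Z**2 + p**2)
(428 + (2/(-103) - 169/183))*W(-6, 16) = (428 + (2/(-103) - 169/183))*sqrt(16**2 + (-6)**2) = (428 + (2*(-1/103) - 169*1/183))*sqrt(256 + 36) = (428 + (-2/103 - 169/183))*sqrt(292) = (428 - 17773/18849)*(2*sqrt(73)) = 8049599*(2*sqrt(73))/18849 = 16099198*sqrt(73)/18849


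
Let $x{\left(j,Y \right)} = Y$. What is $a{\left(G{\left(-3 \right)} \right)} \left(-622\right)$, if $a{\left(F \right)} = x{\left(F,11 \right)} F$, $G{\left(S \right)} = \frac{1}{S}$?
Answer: $\frac{6842}{3} \approx 2280.7$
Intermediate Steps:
$a{\left(F \right)} = 11 F$
$a{\left(G{\left(-3 \right)} \right)} \left(-622\right) = \frac{11}{-3} \left(-622\right) = 11 \left(- \frac{1}{3}\right) \left(-622\right) = \left(- \frac{11}{3}\right) \left(-622\right) = \frac{6842}{3}$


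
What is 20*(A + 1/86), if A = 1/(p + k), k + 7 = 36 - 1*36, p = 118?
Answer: 1970/4773 ≈ 0.41274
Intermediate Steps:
k = -7 (k = -7 + (36 - 1*36) = -7 + (36 - 36) = -7 + 0 = -7)
A = 1/111 (A = 1/(118 - 7) = 1/111 ≈ 0.0090090)
20*(A + 1/86) = 20*(1/111 + 1/86) = 20*(197/9546) = 1970/4773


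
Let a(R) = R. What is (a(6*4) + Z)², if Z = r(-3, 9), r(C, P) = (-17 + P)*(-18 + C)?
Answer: 36864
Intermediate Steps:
r(C, P) = (-18 + C)*(-17 + P)
Z = 168 (Z = 306 - 18*9 - 17*(-3) - 3*9 = 306 - 162 + 51 - 27 = 168)
(a(6*4) + Z)² = (6*4 + 168)² = (24 + 168)² = 192² = 36864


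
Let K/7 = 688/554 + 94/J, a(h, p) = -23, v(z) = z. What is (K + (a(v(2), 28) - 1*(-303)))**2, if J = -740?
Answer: 870074601838729/10504200100 ≈ 82831.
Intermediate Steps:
K = 799827/102490 (K = 7*(688/554 + 94/(-740)) = 7*(688*(1/554) + 94*(-1/740)) = 7*(344/277 - 47/370) = 7*(114261/102490) = 799827/102490 ≈ 7.8040)
(K + (a(v(2), 28) - 1*(-303)))**2 = (799827/102490 + (-23 - 1*(-303)))**2 = (799827/102490 + (-23 + 303))**2 = (799827/102490 + 280)**2 = (29497027/102490)**2 = 870074601838729/10504200100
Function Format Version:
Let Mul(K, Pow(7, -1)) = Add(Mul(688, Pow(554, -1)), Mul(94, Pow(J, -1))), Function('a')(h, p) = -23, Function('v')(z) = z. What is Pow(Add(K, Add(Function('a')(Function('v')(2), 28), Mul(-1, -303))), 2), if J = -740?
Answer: Rational(870074601838729, 10504200100) ≈ 82831.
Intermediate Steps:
K = Rational(799827, 102490) (K = Mul(7, Add(Mul(688, Pow(554, -1)), Mul(94, Pow(-740, -1)))) = Mul(7, Add(Mul(688, Rational(1, 554)), Mul(94, Rational(-1, 740)))) = Mul(7, Add(Rational(344, 277), Rational(-47, 370))) = Mul(7, Rational(114261, 102490)) = Rational(799827, 102490) ≈ 7.8040)
Pow(Add(K, Add(Function('a')(Function('v')(2), 28), Mul(-1, -303))), 2) = Pow(Add(Rational(799827, 102490), Add(-23, Mul(-1, -303))), 2) = Pow(Add(Rational(799827, 102490), Add(-23, 303)), 2) = Pow(Add(Rational(799827, 102490), 280), 2) = Pow(Rational(29497027, 102490), 2) = Rational(870074601838729, 10504200100)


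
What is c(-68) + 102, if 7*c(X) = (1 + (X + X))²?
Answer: 18939/7 ≈ 2705.6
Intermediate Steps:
c(X) = (1 + 2*X)²/7 (c(X) = (1 + (X + X))²/7 = (1 + 2*X)²/7)
c(-68) + 102 = (1 + 2*(-68))²/7 + 102 = (1 - 136)²/7 + 102 = (⅐)*(-135)² + 102 = (⅐)*18225 + 102 = 18225/7 + 102 = 18939/7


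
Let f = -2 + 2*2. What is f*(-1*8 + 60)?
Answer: 104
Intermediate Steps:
f = 2 (f = -2 + 4 = 2)
f*(-1*8 + 60) = 2*(-1*8 + 60) = 2*(-8 + 60) = 2*52 = 104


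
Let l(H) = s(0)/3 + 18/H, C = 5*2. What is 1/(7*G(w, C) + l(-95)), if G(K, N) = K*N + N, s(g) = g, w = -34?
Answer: -95/219468 ≈ -0.00043286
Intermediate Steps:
C = 10
G(K, N) = N + K*N
l(H) = 18/H (l(H) = 0/3 + 18/H = 0*(1/3) + 18/H = 0 + 18/H = 18/H)
1/(7*G(w, C) + l(-95)) = 1/(7*(10*(1 - 34)) + 18/(-95)) = 1/(7*(10*(-33)) + 18*(-1/95)) = 1/(7*(-330) - 18/95) = 1/(-2310 - 18/95) = 1/(-219468/95) = -95/219468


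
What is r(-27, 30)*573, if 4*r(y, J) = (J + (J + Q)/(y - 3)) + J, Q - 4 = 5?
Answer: 336351/40 ≈ 8408.8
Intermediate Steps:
Q = 9 (Q = 4 + 5 = 9)
r(y, J) = J/2 + (9 + J)/(4*(-3 + y)) (r(y, J) = ((J + (J + 9)/(y - 3)) + J)/4 = ((J + (9 + J)/(-3 + y)) + J)/4 = (2*J + (9 + J)/(-3 + y))/4 = J/2 + (9 + J)/(4*(-3 + y)))
r(-27, 30)*573 = ((9 - 5*30 + 2*30*(-27))/(4*(-3 - 27)))*573 = ((1/4)*(9 - 150 - 1620)/(-30))*573 = ((1/4)*(-1/30)*(-1761))*573 = (587/40)*573 = 336351/40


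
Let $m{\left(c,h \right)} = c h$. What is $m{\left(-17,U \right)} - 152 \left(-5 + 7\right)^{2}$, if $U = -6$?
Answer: $-506$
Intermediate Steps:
$m{\left(-17,U \right)} - 152 \left(-5 + 7\right)^{2} = \left(-17\right) \left(-6\right) - 152 \left(-5 + 7\right)^{2} = 102 - 152 \cdot 2^{2} = 102 - 608 = -506$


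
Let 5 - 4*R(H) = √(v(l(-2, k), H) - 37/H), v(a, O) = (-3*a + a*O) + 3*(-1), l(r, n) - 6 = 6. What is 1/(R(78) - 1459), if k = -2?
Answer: -1819272/2651973829 + 4*√5454462/2651973829 ≈ -0.00068248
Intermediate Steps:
l(r, n) = 12 (l(r, n) = 6 + 6 = 12)
v(a, O) = -3 - 3*a + O*a (v(a, O) = (-3*a + O*a) - 3 = -3 - 3*a + O*a)
R(H) = 5/4 - √(-39 - 37/H + 12*H)/4 (R(H) = 5/4 - √((-3 - 3*12 + H*12) - 37/H)/4 = 5/4 - √((-3 - 36 + 12*H) - 37/H)/4 = 5/4 - √((-39 + 12*H) - 37/H)/4 = 5/4 - √(-39 - 37/H + 12*H)/4)
1/(R(78) - 1459) = 1/((5/4 - √(-39 - 37/78 + 12*78)/4) - 1459) = 1/((5/4 - √(-39 - 37*1/78 + 936)/4) - 1459) = 1/((5/4 - √(-39 - 37/78 + 936)/4) - 1459) = 1/((5/4 - √5454462/312) - 1459) = 1/(-5831/4 - √5454462/312)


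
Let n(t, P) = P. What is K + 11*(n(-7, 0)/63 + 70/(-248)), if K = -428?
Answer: -53457/124 ≈ -431.10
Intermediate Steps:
K + 11*(n(-7, 0)/63 + 70/(-248)) = -428 + 11*(0/63 + 70/(-248)) = -428 + 11*(0*(1/63) + 70*(-1/248)) = -428 + 11*(0 - 35/124) = -428 + 11*(-35/124) = -428 - 385/124 = -53457/124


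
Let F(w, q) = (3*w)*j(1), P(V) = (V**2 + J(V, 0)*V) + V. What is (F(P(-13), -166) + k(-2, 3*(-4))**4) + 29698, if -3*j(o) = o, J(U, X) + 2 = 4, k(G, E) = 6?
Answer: 30864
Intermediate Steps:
J(U, X) = 2 (J(U, X) = -2 + 4 = 2)
j(o) = -o/3
P(V) = V**2 + 3*V (P(V) = (V**2 + 2*V) + V = V**2 + 3*V)
F(w, q) = -w (F(w, q) = (3*w)*(-1/3*1) = (3*w)*(-1/3) = -w)
(F(P(-13), -166) + k(-2, 3*(-4))**4) + 29698 = (-(-13)*(3 - 13) + 6**4) + 29698 = (-(-13)*(-10) + 1296) + 29698 = (-1*130 + 1296) + 29698 = (-130 + 1296) + 29698 = 1166 + 29698 = 30864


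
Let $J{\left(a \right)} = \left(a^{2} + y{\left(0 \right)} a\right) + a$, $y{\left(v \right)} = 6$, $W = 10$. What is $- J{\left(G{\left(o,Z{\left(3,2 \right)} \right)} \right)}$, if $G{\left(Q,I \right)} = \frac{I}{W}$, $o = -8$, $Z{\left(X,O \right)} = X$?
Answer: $- \frac{219}{100} \approx -2.19$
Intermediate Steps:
$G{\left(Q,I \right)} = \frac{I}{10}$
$J{\left(a \right)} = a^{2} + 7 a$ ($J{\left(a \right)} = \left(a^{2} + 6 a\right) + a = a^{2} + 7 a$)
$- J{\left(G{\left(o,Z{\left(3,2 \right)} \right)} \right)} = - \frac{1}{10} \cdot 3 \left(7 + \frac{1}{10} \cdot 3\right) = - \frac{3 \left(7 + \frac{3}{10}\right)}{10} = - \frac{3 \cdot 73}{10 \cdot 10} = \left(-1\right) \frac{219}{100} = - \frac{219}{100}$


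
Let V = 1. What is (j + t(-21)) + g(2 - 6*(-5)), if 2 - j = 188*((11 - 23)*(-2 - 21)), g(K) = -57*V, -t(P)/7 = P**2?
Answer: -55030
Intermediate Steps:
t(P) = -7*P**2
g(K) = -57 (g(K) = -57*1 = -57)
j = -51886 (j = 2 - 188*(11 - 23)*(-2 - 21) = 2 - 188*(-12*(-23)) = 2 - 188*276 = 2 - 1*51888 = 2 - 51888 = -51886)
(j + t(-21)) + g(2 - 6*(-5)) = (-51886 - 7*(-21)**2) - 57 = (-51886 - 7*441) - 57 = (-51886 - 3087) - 57 = -54973 - 57 = -55030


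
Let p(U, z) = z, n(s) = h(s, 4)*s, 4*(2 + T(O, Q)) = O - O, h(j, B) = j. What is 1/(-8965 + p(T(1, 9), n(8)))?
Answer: -1/8901 ≈ -0.00011235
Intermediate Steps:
T(O, Q) = -2 (T(O, Q) = -2 + (O - O)/4 = -2 + (¼)*0 = -2 + 0 = -2)
n(s) = s² (n(s) = s*s = s²)
1/(-8965 + p(T(1, 9), n(8))) = 1/(-8965 + 8²) = 1/(-8965 + 64) = 1/(-8901) = -1/8901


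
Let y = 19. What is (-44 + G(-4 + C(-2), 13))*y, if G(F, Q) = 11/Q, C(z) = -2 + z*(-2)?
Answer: -10659/13 ≈ -819.92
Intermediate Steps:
C(z) = -2 - 2*z
(-44 + G(-4 + C(-2), 13))*y = (-44 + 11/13)*19 = -561/13*19 = -10659/13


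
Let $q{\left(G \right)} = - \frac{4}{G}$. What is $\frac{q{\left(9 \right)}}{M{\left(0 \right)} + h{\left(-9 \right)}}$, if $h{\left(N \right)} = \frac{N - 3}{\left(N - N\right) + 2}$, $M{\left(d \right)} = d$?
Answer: $\frac{2}{27} \approx 0.074074$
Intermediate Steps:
$h{\left(N \right)} = - \frac{3}{2} + \frac{N}{2}$ ($h{\left(N \right)} = \frac{-3 + N}{0 + 2} = \frac{-3 + N}{2} = \left(-3 + N\right) \frac{1}{2} = - \frac{3}{2} + \frac{N}{2}$)
$\frac{q{\left(9 \right)}}{M{\left(0 \right)} + h{\left(-9 \right)}} = \frac{\left(-4\right) \frac{1}{9}}{0 + \left(- \frac{3}{2} + \frac{1}{2} \left(-9\right)\right)} = \frac{\left(-4\right) \frac{1}{9}}{0 - 6} = \frac{1}{0 - 6} \left(- \frac{4}{9}\right) = \frac{1}{-6} \left(- \frac{4}{9}\right) = \left(- \frac{1}{6}\right) \left(- \frac{4}{9}\right) = \frac{2}{27}$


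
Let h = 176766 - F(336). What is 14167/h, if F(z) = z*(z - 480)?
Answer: 14167/225150 ≈ 0.062922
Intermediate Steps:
F(z) = z*(-480 + z)
h = 225150 (h = 176766 - 336*(-480 + 336) = 176766 - 336*(-144) = 176766 - 1*(-48384) = 176766 + 48384 = 225150)
14167/h = 14167/225150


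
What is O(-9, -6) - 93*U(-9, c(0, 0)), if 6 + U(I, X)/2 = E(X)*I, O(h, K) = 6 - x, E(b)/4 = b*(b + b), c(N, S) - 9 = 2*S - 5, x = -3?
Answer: 215397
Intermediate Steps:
c(N, S) = 4 + 2*S (c(N, S) = 9 + (2*S - 5) = 9 + (-5 + 2*S) = 4 + 2*S)
E(b) = 8*b**2 (E(b) = 4*(b*(b + b)) = 4*(b*(2*b)) = 4*(2*b**2) = 8*b**2)
O(h, K) = 9 (O(h, K) = 6 - 1*(-3) = 6 + 3 = 9)
U(I, X) = -12 + 16*I*X**2 (U(I, X) = -12 + 2*((8*X**2)*I) = -12 + 2*(8*I*X**2) = -12 + 16*I*X**2)
O(-9, -6) - 93*U(-9, c(0, 0)) = 9 - 93*(-12 + 16*(-9)*(4 + 2*0)**2) = 9 - 93*(-12 + 16*(-9)*(4 + 0)**2) = 9 - 93*(-12 + 16*(-9)*4**2) = 9 - 93*(-12 + 16*(-9)*16) = 9 - 93*(-12 - 2304) = 9 - 93*(-2316) = 9 + 215388 = 215397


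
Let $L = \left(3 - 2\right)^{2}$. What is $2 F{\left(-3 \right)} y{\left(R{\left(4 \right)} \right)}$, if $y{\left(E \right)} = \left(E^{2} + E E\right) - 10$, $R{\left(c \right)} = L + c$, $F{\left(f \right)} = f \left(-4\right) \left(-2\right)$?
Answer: $-1920$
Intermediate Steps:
$F{\left(f \right)} = 8 f$ ($F{\left(f \right)} = - 4 f \left(-2\right) = 8 f$)
$L = 1$ ($L = 1^{2} = 1$)
$R{\left(c \right)} = 1 + c$
$y{\left(E \right)} = -10 + 2 E^{2}$ ($y{\left(E \right)} = \left(E^{2} + E^{2}\right) - 10 = 2 E^{2} - 10 = -10 + 2 E^{2}$)
$2 F{\left(-3 \right)} y{\left(R{\left(4 \right)} \right)} = 2 \cdot 8 \left(-3\right) \left(-10 + 2 \left(1 + 4\right)^{2}\right) = 2 \left(-24\right) \left(-10 + 2 \cdot 5^{2}\right) = - 48 \left(-10 + 2 \cdot 25\right) = - 48 \left(-10 + 50\right) = \left(-48\right) 40 = -1920$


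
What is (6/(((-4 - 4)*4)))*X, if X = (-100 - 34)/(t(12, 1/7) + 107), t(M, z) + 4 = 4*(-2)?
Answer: 201/760 ≈ 0.26447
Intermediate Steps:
t(M, z) = -12 (t(M, z) = -4 + 4*(-2) = -4 - 8 = -12)
X = -134/95 (X = (-100 - 34)/(-12 + 107) = -134/95 ≈ -1.4105)
(6/(((-4 - 4)*4)))*X = (6/(((-4 - 4)*4)))*(-134/95) = (6/((-8*4)))*(-134/95) = (6/(-32))*(-134/95) = (6*(-1/32))*(-134/95) = -3/16*(-134/95) = 201/760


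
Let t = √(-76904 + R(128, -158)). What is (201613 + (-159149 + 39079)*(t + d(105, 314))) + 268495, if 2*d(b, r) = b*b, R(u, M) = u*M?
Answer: -661415767 - 720420*I*√2698 ≈ -6.6142e+8 - 3.742e+7*I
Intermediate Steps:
R(u, M) = M*u
t = 6*I*√2698 (t = √(-76904 - 158*128) = √(-76904 - 20224) = √(-97128) = 6*I*√2698 ≈ 311.65*I)
d(b, r) = b²/2 (d(b, r) = (b*b)/2 = b²/2)
(201613 + (-159149 + 39079)*(t + d(105, 314))) + 268495 = (201613 + (-159149 + 39079)*(6*I*√2698 + (½)*105²)) + 268495 = (201613 - 120070*(6*I*√2698 + (½)*11025)) + 268495 = (201613 - 120070*(6*I*√2698 + 11025/2)) + 268495 = (201613 - 120070*(11025/2 + 6*I*√2698)) + 268495 = (201613 + (-661885875 - 720420*I*√2698)) + 268495 = (-661684262 - 720420*I*√2698) + 268495 = -661415767 - 720420*I*√2698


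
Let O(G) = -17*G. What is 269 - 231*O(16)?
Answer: 63101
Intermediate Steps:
269 - 231*O(16) = 269 - (-3927)*16 = 269 - 231*(-272) = 269 + 62832 = 63101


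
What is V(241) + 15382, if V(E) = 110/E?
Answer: 3707172/241 ≈ 15382.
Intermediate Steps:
V(241) + 15382 = 110/241 + 15382 = 3707172/241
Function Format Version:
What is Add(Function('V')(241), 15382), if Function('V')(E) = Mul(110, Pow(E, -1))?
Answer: Rational(3707172, 241) ≈ 15382.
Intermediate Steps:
Add(Function('V')(241), 15382) = Add(Mul(110, Pow(241, -1)), 15382) = Add(Mul(110, Rational(1, 241)), 15382) = Add(Rational(110, 241), 15382) = Rational(3707172, 241)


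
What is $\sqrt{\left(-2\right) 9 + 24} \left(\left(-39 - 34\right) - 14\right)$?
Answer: $- 87 \sqrt{6} \approx -213.11$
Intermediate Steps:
$\sqrt{\left(-2\right) 9 + 24} \left(\left(-39 - 34\right) - 14\right) = \sqrt{-18 + 24} \left(\left(-39 - 34\right) - 14\right) = \sqrt{6} \left(-73 - 14\right) = \sqrt{6} \left(-87\right) = - 87 \sqrt{6}$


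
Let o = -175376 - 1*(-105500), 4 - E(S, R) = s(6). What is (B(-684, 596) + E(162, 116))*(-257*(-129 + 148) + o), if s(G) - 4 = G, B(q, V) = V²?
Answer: -26555144390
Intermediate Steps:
s(G) = 4 + G
E(S, R) = -6 (E(S, R) = 4 - (4 + 6) = 4 - 1*10 = 4 - 10 = -6)
o = -69876 (o = -175376 + 105500 = -69876)
(B(-684, 596) + E(162, 116))*(-257*(-129 + 148) + o) = (596² - 6)*(-257*(-129 + 148) - 69876) = (355216 - 6)*(-257*19 - 69876) = 355210*(-4883 - 69876) = 355210*(-74759) = -26555144390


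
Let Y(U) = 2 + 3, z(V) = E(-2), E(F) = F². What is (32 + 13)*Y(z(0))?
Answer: 225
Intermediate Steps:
z(V) = 4 (z(V) = (-2)² = 4)
Y(U) = 5
(32 + 13)*Y(z(0)) = (32 + 13)*5 = 45*5 = 225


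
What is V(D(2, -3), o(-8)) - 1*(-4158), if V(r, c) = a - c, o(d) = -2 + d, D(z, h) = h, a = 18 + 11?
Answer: 4197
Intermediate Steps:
a = 29
V(r, c) = 29 - c
V(D(2, -3), o(-8)) - 1*(-4158) = (29 - (-2 - 8)) - 1*(-4158) = (29 - 1*(-10)) + 4158 = (29 + 10) + 4158 = 39 + 4158 = 4197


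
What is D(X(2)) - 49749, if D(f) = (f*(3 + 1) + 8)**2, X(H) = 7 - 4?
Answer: -49349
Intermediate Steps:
X(H) = 3
D(f) = (8 + 4*f)**2 (D(f) = (f*4 + 8)**2 = (4*f + 8)**2 = (8 + 4*f)**2)
D(X(2)) - 49749 = 16*(2 + 3)**2 - 49749 = 16*5**2 - 49749 = 16*25 - 49749 = 400 - 49749 = -49349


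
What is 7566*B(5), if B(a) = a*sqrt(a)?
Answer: 37830*sqrt(5) ≈ 84591.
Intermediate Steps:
B(a) = a**(3/2)
7566*B(5) = 7566*5**(3/2) = 7566*(5*sqrt(5)) = 37830*sqrt(5)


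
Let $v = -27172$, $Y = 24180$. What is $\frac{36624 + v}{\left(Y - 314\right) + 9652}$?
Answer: $\frac{4726}{16759} \approx 0.282$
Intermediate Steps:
$\frac{36624 + v}{\left(Y - 314\right) + 9652} = \frac{36624 - 27172}{\left(24180 - 314\right) + 9652} = \frac{9452}{23866 + 9652} = \frac{9452}{33518} = 9452 \cdot \frac{1}{33518} = \frac{4726}{16759}$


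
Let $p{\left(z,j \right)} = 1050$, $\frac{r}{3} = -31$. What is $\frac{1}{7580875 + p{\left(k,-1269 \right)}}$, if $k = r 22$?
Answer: $\frac{1}{7581925} \approx 1.3189 \cdot 10^{-7}$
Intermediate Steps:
$r = -93$ ($r = 3 \left(-31\right) = -93$)
$k = -2046$ ($k = \left(-93\right) 22 = -2046$)
$\frac{1}{7580875 + p{\left(k,-1269 \right)}} = \frac{1}{7580875 + 1050} = \frac{1}{7581925}$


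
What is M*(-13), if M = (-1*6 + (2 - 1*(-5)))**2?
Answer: -13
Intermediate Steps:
M = 1 (M = (-6 + (2 + 5))**2 = (-6 + 7)**2 = 1**2 = 1)
M*(-13) = 1*(-13) = -13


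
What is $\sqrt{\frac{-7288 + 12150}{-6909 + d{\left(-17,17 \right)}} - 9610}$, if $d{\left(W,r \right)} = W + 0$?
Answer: $\frac{i \sqrt{115255084643}}{3463} \approx 98.034 i$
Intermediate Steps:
$d{\left(W,r \right)} = W$
$\sqrt{\frac{-7288 + 12150}{-6909 + d{\left(-17,17 \right)}} - 9610} = \sqrt{\frac{-7288 + 12150}{-6909 - 17} - 9610} = \sqrt{\frac{4862}{-6926} - 9610} = \sqrt{4862 \left(- \frac{1}{6926}\right) - 9610} = \sqrt{- \frac{2431}{3463} - 9610} = \sqrt{- \frac{33281861}{3463}} = \frac{i \sqrt{115255084643}}{3463}$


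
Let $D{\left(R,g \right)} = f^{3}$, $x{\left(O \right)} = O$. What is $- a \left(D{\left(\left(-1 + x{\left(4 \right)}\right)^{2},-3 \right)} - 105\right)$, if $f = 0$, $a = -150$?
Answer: $-15750$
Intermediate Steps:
$D{\left(R,g \right)} = 0$ ($D{\left(R,g \right)} = 0^{3} = 0$)
$- a \left(D{\left(\left(-1 + x{\left(4 \right)}\right)^{2},-3 \right)} - 105\right) = - \left(-150\right) \left(0 - 105\right) = - \left(-150\right) \left(-105\right) = \left(-1\right) 15750 = -15750$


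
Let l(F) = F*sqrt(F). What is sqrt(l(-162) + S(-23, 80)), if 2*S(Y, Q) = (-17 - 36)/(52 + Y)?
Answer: sqrt(-3074 - 4904712*I*sqrt(2))/58 ≈ 32.102 - 32.116*I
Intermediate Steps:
S(Y, Q) = -53/(2*(52 + Y)) (S(Y, Q) = ((-17 - 36)/(52 + Y))/2 = (-53/(52 + Y))/2 = -53/(2*(52 + Y)))
l(F) = F**(3/2)
sqrt(l(-162) + S(-23, 80)) = sqrt((-162)**(3/2) - 53/(104 + 2*(-23))) = sqrt(-1458*I*sqrt(2) - 53/(104 - 46)) = sqrt(-1458*I*sqrt(2) - 53/58) = sqrt(-53/58 - 1458*I*sqrt(2))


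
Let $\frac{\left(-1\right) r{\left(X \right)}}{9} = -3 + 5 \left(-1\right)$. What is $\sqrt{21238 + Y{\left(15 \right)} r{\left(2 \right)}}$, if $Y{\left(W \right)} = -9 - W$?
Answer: $\sqrt{19510} \approx 139.68$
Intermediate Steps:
$r{\left(X \right)} = 72$ ($r{\left(X \right)} = - 9 \left(-3 + 5 \left(-1\right)\right) = - 9 \left(-3 - 5\right) = \left(-9\right) \left(-8\right) = 72$)
$\sqrt{21238 + Y{\left(15 \right)} r{\left(2 \right)}} = \sqrt{21238 + \left(-9 - 15\right) 72} = \sqrt{21238 - 1728} = \sqrt{19510}$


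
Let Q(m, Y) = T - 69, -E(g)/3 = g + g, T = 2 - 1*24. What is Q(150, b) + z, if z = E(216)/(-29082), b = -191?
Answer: -440861/4847 ≈ -90.955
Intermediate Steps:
T = -22 (T = 2 - 24 = -22)
E(g) = -6*g (E(g) = -3*(g + g) = -6*g)
Q(m, Y) = -91 (Q(m, Y) = -22 - 69 = -91)
z = 216/4847 (z = -6*216/(-29082) = -1296*(-1/29082) = 216/4847 ≈ 0.044564)
Q(150, b) + z = -91 + 216/4847 = -440861/4847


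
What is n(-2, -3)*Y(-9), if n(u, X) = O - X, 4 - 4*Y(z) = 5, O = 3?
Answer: -3/2 ≈ -1.5000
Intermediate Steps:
Y(z) = -¼ (Y(z) = 1 - ¼*5 = 1 - 5/4 = -¼)
n(u, X) = 3 - X
n(-2, -3)*Y(-9) = (3 - 1*(-3))*(-¼) = (3 + 3)*(-¼) = 6*(-¼) = -3/2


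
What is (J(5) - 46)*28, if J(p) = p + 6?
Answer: -980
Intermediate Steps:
J(p) = 6 + p
(J(5) - 46)*28 = ((6 + 5) - 46)*28 = (11 - 46)*28 = -35*28 = -980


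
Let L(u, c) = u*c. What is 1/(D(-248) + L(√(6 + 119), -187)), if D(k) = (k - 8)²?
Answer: 65536/4290596171 + 935*√5/4290596171 ≈ 1.5762e-5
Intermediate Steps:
D(k) = (-8 + k)²
L(u, c) = c*u
1/(D(-248) + L(√(6 + 119), -187)) = 1/((-8 - 248)² - 187*√(6 + 119)) = 1/((-256)² - 935*√5) = 1/(65536 - 935*√5)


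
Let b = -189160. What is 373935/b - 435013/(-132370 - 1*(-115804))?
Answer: 7609245187/313362456 ≈ 24.283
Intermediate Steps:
373935/b - 435013/(-132370 - 1*(-115804)) = 373935/(-189160) - 435013/(-132370 - 1*(-115804)) = 373935*(-1/189160) - 435013/(-132370 + 115804) = -74787/37832 - 435013/(-16566) = -74787/37832 - 435013*(-1/16566) = -74787/37832 + 435013/16566 = 7609245187/313362456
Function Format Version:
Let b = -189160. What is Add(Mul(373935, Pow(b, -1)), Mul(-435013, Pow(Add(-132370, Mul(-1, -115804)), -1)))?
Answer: Rational(7609245187, 313362456) ≈ 24.283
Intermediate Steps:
Add(Mul(373935, Pow(b, -1)), Mul(-435013, Pow(Add(-132370, Mul(-1, -115804)), -1))) = Add(Mul(373935, Pow(-189160, -1)), Mul(-435013, Pow(Add(-132370, Mul(-1, -115804)), -1))) = Add(Mul(373935, Rational(-1, 189160)), Mul(-435013, Pow(Add(-132370, 115804), -1))) = Add(Rational(-74787, 37832), Mul(-435013, Pow(-16566, -1))) = Add(Rational(-74787, 37832), Mul(-435013, Rational(-1, 16566))) = Add(Rational(-74787, 37832), Rational(435013, 16566)) = Rational(7609245187, 313362456)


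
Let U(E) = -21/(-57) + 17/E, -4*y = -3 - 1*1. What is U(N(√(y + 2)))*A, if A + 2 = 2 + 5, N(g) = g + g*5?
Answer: 35/19 + 85*√3/18 ≈ 10.021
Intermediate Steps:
y = 1 (y = -(-3 - 1*1)/4 = -(-3 - 1)/4 = -¼*(-4) = 1)
N(g) = 6*g (N(g) = g + 5*g = 6*g)
U(E) = 7/19 + 17/E (U(E) = -21*(-1/57) + 17/E = 7/19 + 17/E)
A = 5 (A = -2 + (2 + 5) = -2 + 7 = 5)
U(N(√(y + 2)))*A = (7/19 + 17/((6*√(1 + 2))))*5 = (7/19 + 17/((6*√3)))*5 = (7/19 + 17*(√3/18))*5 = (7/19 + 17*√3/18)*5 = 35/19 + 85*√3/18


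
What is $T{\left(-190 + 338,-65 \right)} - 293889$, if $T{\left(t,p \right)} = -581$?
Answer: $-294470$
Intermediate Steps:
$T{\left(-190 + 338,-65 \right)} - 293889 = -581 - 293889 = -294470$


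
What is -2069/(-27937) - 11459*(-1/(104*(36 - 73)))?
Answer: -24012967/8269352 ≈ -2.9039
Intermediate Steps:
-2069/(-27937) - 11459*(-1/(104*(36 - 73))) = -2069*(-1/27937) - 11459/((-104*(-37))) = 2069/27937 - 11459/3848 = -24012967/8269352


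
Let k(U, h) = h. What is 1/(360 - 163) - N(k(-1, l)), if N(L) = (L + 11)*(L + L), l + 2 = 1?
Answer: 3941/197 ≈ 20.005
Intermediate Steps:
l = -1 (l = -2 + 1 = -1)
N(L) = 2*L*(11 + L) (N(L) = (11 + L)*(2*L) = 2*L*(11 + L))
1/(360 - 163) - N(k(-1, l)) = 1/(360 - 163) - 2*(-1)*(11 - 1) = 1/197 - 2*(-1)*10 = 1/197 - 1*(-20) = 1/197 + 20 = 3941/197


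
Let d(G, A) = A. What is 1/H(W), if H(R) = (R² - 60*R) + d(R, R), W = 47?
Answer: -1/564 ≈ -0.0017731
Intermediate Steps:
H(R) = R² - 59*R (H(R) = (R² - 60*R) + R = R² - 59*R)
1/H(W) = 1/(47*(-59 + 47)) = 1/(47*(-12)) = 1/(-564) = -1/564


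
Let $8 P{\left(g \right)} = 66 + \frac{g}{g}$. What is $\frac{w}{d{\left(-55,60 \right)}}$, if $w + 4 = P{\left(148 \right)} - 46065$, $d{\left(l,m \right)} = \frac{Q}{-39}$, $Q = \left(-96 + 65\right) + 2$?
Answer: $- \frac{14370915}{232} \approx -61944.0$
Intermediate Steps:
$Q = -29$ ($Q = -31 + 2 = -29$)
$P{\left(g \right)} = \frac{67}{8}$ ($P{\left(g \right)} = \frac{66 + \frac{g}{g}}{8} = \frac{66 + 1}{8} = \frac{1}{8} \cdot 67 = \frac{67}{8}$)
$d{\left(l,m \right)} = \frac{29}{39}$ ($d{\left(l,m \right)} = - \frac{29}{-39} = \left(-29\right) \left(- \frac{1}{39}\right) = \frac{29}{39}$)
$w = - \frac{368485}{8}$ ($w = -4 + \left(\frac{67}{8} - 46065\right) = -4 - \frac{368453}{8} = - \frac{368485}{8} \approx -46061.0$)
$\frac{w}{d{\left(-55,60 \right)}} = - \frac{368485}{8 \cdot \frac{29}{39}} = \left(- \frac{368485}{8}\right) \frac{39}{29} = - \frac{14370915}{232}$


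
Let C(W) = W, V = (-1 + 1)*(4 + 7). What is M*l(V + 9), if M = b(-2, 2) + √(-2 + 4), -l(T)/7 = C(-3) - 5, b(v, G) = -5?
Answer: -280 + 56*√2 ≈ -200.80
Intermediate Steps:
V = 0 (V = 0*11 = 0)
l(T) = 56 (l(T) = -7*(-3 - 5) = -7*(-8) = 56)
M = -5 + √2 (M = -5 + √(-2 + 4) = -5 + √2 ≈ -3.5858)
M*l(V + 9) = (-5 + √2)*56 = -280 + 56*√2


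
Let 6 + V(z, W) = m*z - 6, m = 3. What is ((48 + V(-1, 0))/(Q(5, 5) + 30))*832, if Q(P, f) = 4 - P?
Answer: 27456/29 ≈ 946.76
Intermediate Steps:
V(z, W) = -12 + 3*z (V(z, W) = -6 + (3*z - 6) = -6 + (-6 + 3*z) = -12 + 3*z)
((48 + V(-1, 0))/(Q(5, 5) + 30))*832 = ((48 + (-12 + 3*(-1)))/((4 - 1*5) + 30))*832 = ((48 + (-12 - 3))/((4 - 5) + 30))*832 = ((48 - 15)/(-1 + 30))*832 = (33/29)*832 = 27456/29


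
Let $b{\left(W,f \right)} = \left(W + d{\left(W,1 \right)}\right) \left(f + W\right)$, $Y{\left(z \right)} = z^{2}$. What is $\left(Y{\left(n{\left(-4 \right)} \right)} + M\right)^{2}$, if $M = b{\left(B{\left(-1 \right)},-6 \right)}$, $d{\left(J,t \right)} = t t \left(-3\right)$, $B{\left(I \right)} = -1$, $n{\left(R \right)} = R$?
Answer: $1936$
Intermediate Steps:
$d{\left(J,t \right)} = - 3 t^{2}$ ($d{\left(J,t \right)} = t^{2} \left(-3\right) = - 3 t^{2}$)
$b{\left(W,f \right)} = \left(-3 + W\right) \left(W + f\right)$ ($b{\left(W,f \right)} = \left(W - 3 \cdot 1^{2}\right) \left(f + W\right) = \left(W - 3\right) \left(W + f\right) = \left(-3 + W\right) \left(W + f\right)$)
$M = 28$ ($M = \left(-1\right)^{2} - -3 - -18 - -6 = 1 + 3 + 18 + 6 = 28$)
$\left(Y{\left(n{\left(-4 \right)} \right)} + M\right)^{2} = \left(\left(-4\right)^{2} + 28\right)^{2} = \left(16 + 28\right)^{2} = 44^{2} = 1936$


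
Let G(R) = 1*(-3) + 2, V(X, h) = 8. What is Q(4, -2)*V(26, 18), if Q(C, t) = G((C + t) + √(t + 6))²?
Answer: 8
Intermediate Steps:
G(R) = -1 (G(R) = -3 + 2 = -1)
Q(C, t) = 1 (Q(C, t) = (-1)² = 1)
Q(4, -2)*V(26, 18) = 1*8 = 8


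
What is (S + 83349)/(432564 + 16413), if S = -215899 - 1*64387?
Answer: -196937/448977 ≈ -0.43863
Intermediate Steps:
S = -280286 (S = -215899 - 64387 = -280286)
(S + 83349)/(432564 + 16413) = (-280286 + 83349)/(432564 + 16413) = -196937/448977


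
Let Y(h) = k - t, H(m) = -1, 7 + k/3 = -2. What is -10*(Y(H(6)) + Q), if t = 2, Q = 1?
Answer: 280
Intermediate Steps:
k = -27 (k = -21 + 3*(-2) = -21 - 6 = -27)
Y(h) = -29 (Y(h) = -27 - 1*2 = -27 - 2 = -29)
-10*(Y(H(6)) + Q) = -10*(-29 + 1) = -10*(-28) = 280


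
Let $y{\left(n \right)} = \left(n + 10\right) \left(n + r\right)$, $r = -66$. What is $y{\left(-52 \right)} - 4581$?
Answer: $375$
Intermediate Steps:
$y{\left(n \right)} = \left(-66 + n\right) \left(10 + n\right)$ ($y{\left(n \right)} = \left(n + 10\right) \left(n - 66\right) = \left(10 + n\right) \left(-66 + n\right) = \left(-66 + n\right) \left(10 + n\right)$)
$y{\left(-52 \right)} - 4581 = \left(-660 + \left(-52\right)^{2} - -2912\right) - 4581 = \left(-660 + 2704 + 2912\right) - 4581 = 4956 - 4581 = 375$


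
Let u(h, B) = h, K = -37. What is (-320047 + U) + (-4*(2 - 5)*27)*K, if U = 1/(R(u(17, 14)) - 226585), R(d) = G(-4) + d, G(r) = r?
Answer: -75229834021/226572 ≈ -3.3204e+5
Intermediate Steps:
R(d) = -4 + d
U = -1/226572 (U = 1/((-4 + 17) - 226585) = 1/(13 - 226585) = 1/(-226572) = -1/226572 ≈ -4.4136e-6)
(-320047 + U) + (-4*(2 - 5)*27)*K = (-320047 - 1/226572) + (-4*(2 - 5)*27)*(-37) = -72513688885/226572 + (-4*(-3)*27)*(-37) = -72513688885/226572 + (12*27)*(-37) = -72513688885/226572 + 324*(-37) = -72513688885/226572 - 11988 = -75229834021/226572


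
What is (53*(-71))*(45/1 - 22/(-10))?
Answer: -888068/5 ≈ -1.7761e+5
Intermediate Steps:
(53*(-71))*(45/1 - 22/(-10)) = -3763*(45*1 - 22*(-1/10)) = -3763*(45 + 11/5) = -3763*236/5 = -888068/5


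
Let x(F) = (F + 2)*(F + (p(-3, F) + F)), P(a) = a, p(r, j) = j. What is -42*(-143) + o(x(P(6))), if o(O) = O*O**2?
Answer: 2991990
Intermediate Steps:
x(F) = 3*F*(2 + F) (x(F) = (F + 2)*(F + (F + F)) = (2 + F)*(F + 2*F) = (2 + F)*(3*F) = 3*F*(2 + F))
o(O) = O**3
-42*(-143) + o(x(P(6))) = -42*(-143) + (3*6*(2 + 6))**3 = 6006 + (3*6*8)**3 = 6006 + 144**3 = 6006 + 2985984 = 2991990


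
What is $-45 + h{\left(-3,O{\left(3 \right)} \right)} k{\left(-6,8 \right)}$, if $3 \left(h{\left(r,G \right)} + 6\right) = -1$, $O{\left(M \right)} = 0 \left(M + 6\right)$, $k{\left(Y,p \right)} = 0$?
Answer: $-45$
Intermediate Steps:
$O{\left(M \right)} = 0$ ($O{\left(M \right)} = 0 \left(6 + M\right) = 0$)
$h{\left(r,G \right)} = - \frac{19}{3}$ ($h{\left(r,G \right)} = -6 + \frac{1}{3} \left(-1\right) = -6 - \frac{1}{3} = - \frac{19}{3}$)
$-45 + h{\left(-3,O{\left(3 \right)} \right)} k{\left(-6,8 \right)} = -45 - 0 = -45 + 0 = -45$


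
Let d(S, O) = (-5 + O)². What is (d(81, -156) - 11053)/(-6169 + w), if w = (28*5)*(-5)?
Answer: -14868/6869 ≈ -2.1645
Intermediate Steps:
w = -700 (w = 140*(-5) = -700)
(d(81, -156) - 11053)/(-6169 + w) = ((-5 - 156)² - 11053)/(-6169 - 700) = ((-161)² - 11053)/(-6869) = (25921 - 11053)*(-1/6869) = 14868*(-1/6869) = -14868/6869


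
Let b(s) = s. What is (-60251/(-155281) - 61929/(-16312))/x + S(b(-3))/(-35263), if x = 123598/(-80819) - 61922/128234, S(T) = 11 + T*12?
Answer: -1936116088707449884040089/931328544999907917563400 ≈ -2.0789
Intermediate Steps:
S(T) = 11 + 12*T
x = -10426970025/5181871823 (x = 123598*(-1/80819) - 61922*1/128234 = -123598/80819 - 30961/64117 = -10426970025/5181871823 ≈ -2.0122)
(-60251/(-155281) - 61929/(-16312))/x + S(b(-3))/(-35263) = (-60251/(-155281) - 61929/(-16312))/(-10426970025/5181871823) + (11 + 12*(-3))/(-35263) = (-60251*(-1/155281) - 61929*(-1/16312))*(-5181871823/10426970025) + (11 - 36)*(-1/35263) = (60251/155281 + 61929/16312)*(-5181871823/10426970025) - 25*(-1/35263) = (10599211361/2532943672)*(-5181871823/10426970025) + 25/35263 = -54923754697587381103/26410927742957431800 + 25/35263 = -1936116088707449884040089/931328544999907917563400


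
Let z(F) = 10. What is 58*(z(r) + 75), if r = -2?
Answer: 4930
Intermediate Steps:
58*(z(r) + 75) = 58*(10 + 75) = 58*85 = 4930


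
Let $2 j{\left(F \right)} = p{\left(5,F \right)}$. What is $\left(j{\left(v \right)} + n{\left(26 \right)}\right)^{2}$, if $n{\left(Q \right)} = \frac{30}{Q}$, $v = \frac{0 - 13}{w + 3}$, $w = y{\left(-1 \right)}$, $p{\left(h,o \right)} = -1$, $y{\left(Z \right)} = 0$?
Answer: $\frac{289}{676} \approx 0.42752$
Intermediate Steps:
$w = 0$
$v = - \frac{13}{3}$ ($v = \frac{0 - 13}{0 + 3} = - \frac{13}{3} \approx -4.3333$)
$j{\left(F \right)} = - \frac{1}{2}$ ($j{\left(F \right)} = \frac{1}{2} \left(-1\right) = - \frac{1}{2}$)
$\left(j{\left(v \right)} + n{\left(26 \right)}\right)^{2} = \left(- \frac{1}{2} + \frac{30}{26}\right)^{2} = \left(- \frac{1}{2} + 30 \cdot \frac{1}{26}\right)^{2} = \left(- \frac{1}{2} + \frac{15}{13}\right)^{2} = \left(\frac{17}{26}\right)^{2} = \frac{289}{676}$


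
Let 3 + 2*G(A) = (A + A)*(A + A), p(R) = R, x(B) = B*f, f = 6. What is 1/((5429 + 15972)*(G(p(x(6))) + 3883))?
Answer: 2/277078747 ≈ 7.2182e-9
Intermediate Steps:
x(B) = 6*B (x(B) = B*6 = 6*B)
G(A) = -3/2 + 2*A² (G(A) = -3/2 + ((A + A)*(A + A))/2 = -3/2 + ((2*A)*(2*A))/2 = -3/2 + (4*A²)/2 = -3/2 + 2*A²)
1/((5429 + 15972)*(G(p(x(6))) + 3883)) = 1/((5429 + 15972)*((-3/2 + 2*(6*6)²) + 3883)) = 1/(21401*((-3/2 + 2*36²) + 3883)) = 1/(21401*((-3/2 + 2*1296) + 3883)) = 1/(21401*((-3/2 + 2592) + 3883)) = 1/(21401*(5181/2 + 3883)) = 1/(21401*(12947/2)) = 1/(277078747/2) = 2/277078747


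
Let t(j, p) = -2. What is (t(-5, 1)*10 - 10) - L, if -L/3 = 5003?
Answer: 14979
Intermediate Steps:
L = -15009 (L = -3*5003 = -15009)
(t(-5, 1)*10 - 10) - L = (-2*10 - 10) - 1*(-15009) = (-20 - 10) + 15009 = -30 + 15009 = 14979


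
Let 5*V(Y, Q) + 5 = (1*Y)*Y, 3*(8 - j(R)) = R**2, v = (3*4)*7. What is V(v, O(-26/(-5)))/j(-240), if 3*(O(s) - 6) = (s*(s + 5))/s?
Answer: -7051/95960 ≈ -0.073479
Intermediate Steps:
v = 84 (v = 12*7 = 84)
O(s) = 23/3 + s/3 (O(s) = 6 + ((s*(s + 5))/s)/3 = 6 + ((s*(5 + s))/s)/3 = 6 + (5 + s)/3 = 6 + (5/3 + s/3) = 23/3 + s/3)
j(R) = 8 - R**2/3
V(Y, Q) = -1 + Y**2/5 (V(Y, Q) = -1 + ((1*Y)*Y)/5 = -1 + (Y*Y)/5 = -1 + Y**2/5)
V(v, O(-26/(-5)))/j(-240) = (-1 + (1/5)*84**2)/(8 - 1/3*(-240)**2) = (-1 + (1/5)*7056)/(8 - 1/3*57600) = (-1 + 7056/5)/(8 - 19200) = (7051/5)/(-19192) = (7051/5)*(-1/19192) = -7051/95960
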